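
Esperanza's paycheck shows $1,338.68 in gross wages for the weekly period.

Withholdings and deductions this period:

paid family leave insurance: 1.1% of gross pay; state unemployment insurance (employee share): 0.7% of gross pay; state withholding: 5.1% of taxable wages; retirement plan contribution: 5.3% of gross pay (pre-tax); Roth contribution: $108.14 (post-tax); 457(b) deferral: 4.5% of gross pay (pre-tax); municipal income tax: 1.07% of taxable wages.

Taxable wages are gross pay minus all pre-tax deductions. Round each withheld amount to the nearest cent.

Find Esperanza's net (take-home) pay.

$1,000.75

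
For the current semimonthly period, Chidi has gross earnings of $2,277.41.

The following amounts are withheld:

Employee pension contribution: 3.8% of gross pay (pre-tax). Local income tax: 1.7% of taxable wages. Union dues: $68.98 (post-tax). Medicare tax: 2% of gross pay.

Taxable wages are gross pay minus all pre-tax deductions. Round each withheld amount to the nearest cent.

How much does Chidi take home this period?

Employee pension contribution: $2,277.41 × 0.038 = $86.54
Taxable wages = $2,277.41 − $86.54 = $2,190.87
Local income tax: $2,190.87 × 0.017 = $37.24
Medicare tax: $2,277.41 × 0.02 = $45.55
Union dues: $68.98
Total deductions = $86.54 + $37.24 + $45.55 + $68.98 = $238.31
Net pay = $2,277.41 − $238.31 = $2,039.10

$2,039.10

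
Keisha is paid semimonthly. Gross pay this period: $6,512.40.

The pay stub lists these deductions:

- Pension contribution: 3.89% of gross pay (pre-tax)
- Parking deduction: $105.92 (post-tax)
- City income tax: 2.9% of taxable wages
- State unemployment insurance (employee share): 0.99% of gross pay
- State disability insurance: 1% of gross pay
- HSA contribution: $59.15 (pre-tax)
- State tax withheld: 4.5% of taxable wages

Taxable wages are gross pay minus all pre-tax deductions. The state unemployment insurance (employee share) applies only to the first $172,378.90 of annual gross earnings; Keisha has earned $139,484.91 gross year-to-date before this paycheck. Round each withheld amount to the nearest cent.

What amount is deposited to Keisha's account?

$5,505.61

Pension contribution: $6,512.40 × 0.0389 = $253.33
HSA contribution: $59.15
Pre-tax total = $253.33 + $59.15 = $312.48
Taxable wages = $6,512.40 − $312.48 = $6,199.92
City income tax: $6,199.92 × 0.029 = $179.80
State tax withheld: $6,199.92 × 0.045 = $279.00
State disability insurance: $6,512.40 × 0.01 = $65.12
State unemployment insurance (employee share): cap not yet reached, full $6,512.40 is subject → $6,512.40 × 0.0099 = $64.47
Parking deduction: $105.92
Total deductions = $253.33 + $59.15 + $179.80 + $279.00 + $65.12 + $64.47 + $105.92 = $1,006.79
Net pay = $6,512.40 − $1,006.79 = $5,505.61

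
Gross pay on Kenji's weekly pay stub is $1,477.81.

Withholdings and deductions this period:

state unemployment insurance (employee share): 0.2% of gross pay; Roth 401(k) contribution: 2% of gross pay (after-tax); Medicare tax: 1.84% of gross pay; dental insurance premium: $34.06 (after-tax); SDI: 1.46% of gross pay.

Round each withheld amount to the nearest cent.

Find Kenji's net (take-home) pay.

$1,362.46

Medicare tax: $1,477.81 × 0.0184 = $27.19
State unemployment insurance (employee share): $1,477.81 × 0.002 = $2.96
SDI: $1,477.81 × 0.0146 = $21.58
Roth 401(k) contribution: $1,477.81 × 0.02 = $29.56
Dental insurance premium: $34.06
Total deductions = $27.19 + $2.96 + $21.58 + $29.56 + $34.06 = $115.35
Net pay = $1,477.81 − $115.35 = $1,362.46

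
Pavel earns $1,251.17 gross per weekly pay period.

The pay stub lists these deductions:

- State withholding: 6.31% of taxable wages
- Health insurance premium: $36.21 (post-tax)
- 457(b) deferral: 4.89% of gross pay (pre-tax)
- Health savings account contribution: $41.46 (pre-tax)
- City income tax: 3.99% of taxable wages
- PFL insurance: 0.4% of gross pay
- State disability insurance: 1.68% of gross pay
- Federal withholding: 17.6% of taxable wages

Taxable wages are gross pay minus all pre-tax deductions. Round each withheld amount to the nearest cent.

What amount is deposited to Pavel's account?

$765.86

Health savings account contribution: $41.46
457(b) deferral: $1,251.17 × 0.0489 = $61.18
Pre-tax total = $41.46 + $61.18 = $102.64
Taxable wages = $1,251.17 − $102.64 = $1,148.53
Federal withholding: $1,148.53 × 0.176 = $202.14
City income tax: $1,148.53 × 0.0399 = $45.83
State withholding: $1,148.53 × 0.0631 = $72.47
State disability insurance: $1,251.17 × 0.0168 = $21.02
PFL insurance: $1,251.17 × 0.004 = $5.00
Health insurance premium: $36.21
Total deductions = $41.46 + $61.18 + $202.14 + $45.83 + $72.47 + $21.02 + $5.00 + $36.21 = $485.31
Net pay = $1,251.17 − $485.31 = $765.86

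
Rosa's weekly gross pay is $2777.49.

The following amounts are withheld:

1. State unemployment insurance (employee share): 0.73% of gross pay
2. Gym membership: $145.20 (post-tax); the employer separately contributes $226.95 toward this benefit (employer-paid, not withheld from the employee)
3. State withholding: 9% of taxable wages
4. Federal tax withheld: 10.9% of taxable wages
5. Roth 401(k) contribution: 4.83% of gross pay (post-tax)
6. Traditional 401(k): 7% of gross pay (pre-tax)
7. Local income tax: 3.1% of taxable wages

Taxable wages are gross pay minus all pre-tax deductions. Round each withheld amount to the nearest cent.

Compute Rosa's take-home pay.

$1689.33

Traditional 401(k): $2777.49 × 0.07 = $194.42
Taxable wages = $2777.49 − $194.42 = $2583.07
Federal tax withheld: $2583.07 × 0.109 = $281.55
Local income tax: $2583.07 × 0.031 = $80.08
State withholding: $2583.07 × 0.09 = $232.48
State unemployment insurance (employee share): $2777.49 × 0.0073 = $20.28
Roth 401(k) contribution: $2777.49 × 0.0483 = $134.15
Gym membership: $145.20
(Employer's $226.95 toward gym membership is not withheld from the employee.)
Total deductions = $194.42 + $281.55 + $80.08 + $232.48 + $20.28 + $134.15 + $145.20 = $1088.16
Net pay = $2777.49 − $1088.16 = $1689.33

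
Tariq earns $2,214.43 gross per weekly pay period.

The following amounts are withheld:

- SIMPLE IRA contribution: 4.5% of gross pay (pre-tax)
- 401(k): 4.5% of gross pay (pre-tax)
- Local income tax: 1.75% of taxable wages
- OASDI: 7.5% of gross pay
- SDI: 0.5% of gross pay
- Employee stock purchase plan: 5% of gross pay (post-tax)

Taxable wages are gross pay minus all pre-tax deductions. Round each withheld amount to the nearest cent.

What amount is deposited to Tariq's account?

$1,692.00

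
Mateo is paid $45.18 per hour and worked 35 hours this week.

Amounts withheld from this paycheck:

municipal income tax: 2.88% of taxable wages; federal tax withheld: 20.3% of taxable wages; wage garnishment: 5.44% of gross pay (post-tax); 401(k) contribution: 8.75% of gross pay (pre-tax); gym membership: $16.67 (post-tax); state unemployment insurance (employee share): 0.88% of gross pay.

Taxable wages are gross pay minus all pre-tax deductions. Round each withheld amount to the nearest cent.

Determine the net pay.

$991.85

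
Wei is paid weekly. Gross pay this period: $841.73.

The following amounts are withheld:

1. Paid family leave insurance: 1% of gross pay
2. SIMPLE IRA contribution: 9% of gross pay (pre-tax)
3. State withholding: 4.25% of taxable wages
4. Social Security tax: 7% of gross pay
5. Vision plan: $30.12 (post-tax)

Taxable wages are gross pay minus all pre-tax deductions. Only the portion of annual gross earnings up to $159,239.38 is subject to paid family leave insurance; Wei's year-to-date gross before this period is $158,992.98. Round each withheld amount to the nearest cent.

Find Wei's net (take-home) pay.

$641.92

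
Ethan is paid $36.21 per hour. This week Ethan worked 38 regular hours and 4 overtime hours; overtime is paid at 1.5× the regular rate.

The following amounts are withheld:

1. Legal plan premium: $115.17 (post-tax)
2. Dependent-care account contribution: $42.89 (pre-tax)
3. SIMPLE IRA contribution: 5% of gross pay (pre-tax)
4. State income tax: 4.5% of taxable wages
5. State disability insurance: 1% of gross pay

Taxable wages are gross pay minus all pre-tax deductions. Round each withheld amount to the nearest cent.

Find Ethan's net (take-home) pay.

$1273.41

Regular pay: 38 × $36.21 = $1375.98
Overtime pay: 4 × $36.21 × 1.5 = $217.26
Gross pay = $1375.98 + $217.26 = $1593.24
Dependent-care account contribution: $42.89
SIMPLE IRA contribution: $1593.24 × 0.05 = $79.66
Pre-tax total = $42.89 + $79.66 = $122.55
Taxable wages = $1593.24 − $122.55 = $1470.69
State income tax: $1470.69 × 0.045 = $66.18
State disability insurance: $1593.24 × 0.01 = $15.93
Legal plan premium: $115.17
Total deductions = $42.89 + $79.66 + $66.18 + $15.93 + $115.17 = $319.83
Net pay = $1593.24 − $319.83 = $1273.41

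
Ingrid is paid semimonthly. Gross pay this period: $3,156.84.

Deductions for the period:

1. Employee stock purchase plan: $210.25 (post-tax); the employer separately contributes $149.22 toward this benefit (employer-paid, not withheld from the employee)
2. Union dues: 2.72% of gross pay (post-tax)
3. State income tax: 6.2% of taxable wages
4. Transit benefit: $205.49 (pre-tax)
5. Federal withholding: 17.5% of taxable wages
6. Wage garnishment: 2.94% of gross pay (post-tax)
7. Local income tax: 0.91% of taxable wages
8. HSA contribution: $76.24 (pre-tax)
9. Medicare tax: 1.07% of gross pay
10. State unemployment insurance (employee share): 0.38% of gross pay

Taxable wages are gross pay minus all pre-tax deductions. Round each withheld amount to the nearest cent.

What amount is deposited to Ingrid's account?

$1,732.84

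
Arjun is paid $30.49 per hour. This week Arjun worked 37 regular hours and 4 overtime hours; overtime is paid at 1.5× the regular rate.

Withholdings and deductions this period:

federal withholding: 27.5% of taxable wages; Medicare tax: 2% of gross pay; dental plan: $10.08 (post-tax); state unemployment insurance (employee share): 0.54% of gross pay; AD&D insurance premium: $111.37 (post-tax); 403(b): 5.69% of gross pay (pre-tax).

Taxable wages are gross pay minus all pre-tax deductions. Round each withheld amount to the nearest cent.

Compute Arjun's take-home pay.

$741.69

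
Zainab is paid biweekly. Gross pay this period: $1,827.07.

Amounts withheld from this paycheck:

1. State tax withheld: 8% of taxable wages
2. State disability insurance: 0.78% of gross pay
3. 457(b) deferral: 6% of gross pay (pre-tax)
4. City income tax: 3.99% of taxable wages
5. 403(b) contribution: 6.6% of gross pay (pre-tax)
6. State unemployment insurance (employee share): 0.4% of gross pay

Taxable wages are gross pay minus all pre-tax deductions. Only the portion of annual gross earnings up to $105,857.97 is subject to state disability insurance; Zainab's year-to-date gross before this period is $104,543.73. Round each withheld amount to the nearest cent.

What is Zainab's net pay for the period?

403(b) contribution: $1,827.07 × 0.066 = $120.59
457(b) deferral: $1,827.07 × 0.06 = $109.62
Pre-tax total = $120.59 + $109.62 = $230.21
Taxable wages = $1,827.07 − $230.21 = $1,596.86
State tax withheld: $1,596.86 × 0.08 = $127.75
City income tax: $1,596.86 × 0.0399 = $63.71
State disability insurance: only $105,857.97 − $104,543.73 = $1,314.24 of this check is subject → $1,314.24 × 0.0078 = $10.25
State unemployment insurance (employee share): $1,827.07 × 0.004 = $7.31
Total deductions = $120.59 + $109.62 + $127.75 + $63.71 + $10.25 + $7.31 = $439.23
Net pay = $1,827.07 − $439.23 = $1,387.84

$1,387.84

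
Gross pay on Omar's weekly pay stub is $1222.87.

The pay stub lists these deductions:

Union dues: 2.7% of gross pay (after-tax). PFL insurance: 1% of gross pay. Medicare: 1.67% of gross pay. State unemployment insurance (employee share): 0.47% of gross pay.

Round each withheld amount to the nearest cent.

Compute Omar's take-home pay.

State unemployment insurance (employee share): $1222.87 × 0.0047 = $5.75
PFL insurance: $1222.87 × 0.01 = $12.23
Medicare: $1222.87 × 0.0167 = $20.42
Union dues: $1222.87 × 0.027 = $33.02
Total deductions = $5.75 + $12.23 + $20.42 + $33.02 = $71.42
Net pay = $1222.87 − $71.42 = $1151.45

$1151.45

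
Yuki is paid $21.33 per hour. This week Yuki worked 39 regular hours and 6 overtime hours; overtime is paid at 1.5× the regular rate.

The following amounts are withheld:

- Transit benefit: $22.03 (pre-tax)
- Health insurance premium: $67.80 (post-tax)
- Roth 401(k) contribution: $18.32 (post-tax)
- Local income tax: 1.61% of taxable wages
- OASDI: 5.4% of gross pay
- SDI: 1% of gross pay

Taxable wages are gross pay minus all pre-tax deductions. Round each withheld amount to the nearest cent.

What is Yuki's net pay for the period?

Regular pay: 39 × $21.33 = $831.87
Overtime pay: 6 × $21.33 × 1.5 = $191.97
Gross pay = $831.87 + $191.97 = $1023.84
Transit benefit: $22.03
Taxable wages = $1023.84 − $22.03 = $1001.81
Local income tax: $1001.81 × 0.0161 = $16.13
SDI: $1023.84 × 0.01 = $10.24
OASDI: $1023.84 × 0.054 = $55.29
Roth 401(k) contribution: $18.32
Health insurance premium: $67.80
Total deductions = $22.03 + $16.13 + $10.24 + $55.29 + $18.32 + $67.80 = $189.81
Net pay = $1023.84 − $189.81 = $834.03

$834.03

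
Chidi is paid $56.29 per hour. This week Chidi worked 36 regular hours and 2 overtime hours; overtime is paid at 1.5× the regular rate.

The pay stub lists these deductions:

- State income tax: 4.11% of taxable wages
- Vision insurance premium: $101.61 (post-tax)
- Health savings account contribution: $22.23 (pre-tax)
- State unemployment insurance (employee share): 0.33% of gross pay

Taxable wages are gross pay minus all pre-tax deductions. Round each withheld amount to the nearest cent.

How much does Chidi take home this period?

$1,974.92

Regular pay: 36 × $56.29 = $2,026.44
Overtime pay: 2 × $56.29 × 1.5 = $168.87
Gross pay = $2,026.44 + $168.87 = $2,195.31
Health savings account contribution: $22.23
Taxable wages = $2,195.31 − $22.23 = $2,173.08
State income tax: $2,173.08 × 0.0411 = $89.31
State unemployment insurance (employee share): $2,195.31 × 0.0033 = $7.24
Vision insurance premium: $101.61
Total deductions = $22.23 + $89.31 + $7.24 + $101.61 = $220.39
Net pay = $2,195.31 − $220.39 = $1,974.92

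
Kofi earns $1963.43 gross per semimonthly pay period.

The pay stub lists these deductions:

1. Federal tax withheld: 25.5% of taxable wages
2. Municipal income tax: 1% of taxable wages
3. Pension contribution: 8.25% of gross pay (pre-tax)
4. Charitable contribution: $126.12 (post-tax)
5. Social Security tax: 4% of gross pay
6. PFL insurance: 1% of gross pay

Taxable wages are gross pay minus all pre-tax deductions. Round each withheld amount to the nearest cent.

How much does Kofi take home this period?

Pension contribution: $1963.43 × 0.0825 = $161.98
Taxable wages = $1963.43 − $161.98 = $1801.45
Municipal income tax: $1801.45 × 0.01 = $18.01
Federal tax withheld: $1801.45 × 0.255 = $459.37
Social Security tax: $1963.43 × 0.04 = $78.54
PFL insurance: $1963.43 × 0.01 = $19.63
Charitable contribution: $126.12
Total deductions = $161.98 + $18.01 + $459.37 + $78.54 + $19.63 + $126.12 = $863.65
Net pay = $1963.43 − $863.65 = $1099.78

$1099.78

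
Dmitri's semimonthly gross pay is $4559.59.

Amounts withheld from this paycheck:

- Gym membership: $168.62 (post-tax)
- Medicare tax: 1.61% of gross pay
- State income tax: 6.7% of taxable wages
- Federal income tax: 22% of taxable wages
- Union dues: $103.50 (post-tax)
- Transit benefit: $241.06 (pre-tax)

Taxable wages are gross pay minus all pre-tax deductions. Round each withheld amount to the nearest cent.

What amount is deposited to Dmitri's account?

$2733.58

Transit benefit: $241.06
Taxable wages = $4559.59 − $241.06 = $4318.53
State income tax: $4318.53 × 0.067 = $289.34
Federal income tax: $4318.53 × 0.22 = $950.08
Medicare tax: $4559.59 × 0.0161 = $73.41
Gym membership: $168.62
Union dues: $103.50
Total deductions = $241.06 + $289.34 + $950.08 + $73.41 + $168.62 + $103.50 = $1826.01
Net pay = $4559.59 − $1826.01 = $2733.58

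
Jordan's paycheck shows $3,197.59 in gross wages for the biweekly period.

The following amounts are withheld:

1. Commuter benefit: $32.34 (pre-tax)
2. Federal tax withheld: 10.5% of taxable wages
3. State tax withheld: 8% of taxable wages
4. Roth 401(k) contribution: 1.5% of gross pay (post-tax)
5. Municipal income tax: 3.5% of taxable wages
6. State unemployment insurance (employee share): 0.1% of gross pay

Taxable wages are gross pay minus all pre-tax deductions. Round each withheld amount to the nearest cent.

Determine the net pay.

$2,417.74

Commuter benefit: $32.34
Taxable wages = $3,197.59 − $32.34 = $3,165.25
Municipal income tax: $3,165.25 × 0.035 = $110.78
Federal tax withheld: $3,165.25 × 0.105 = $332.35
State tax withheld: $3,165.25 × 0.08 = $253.22
State unemployment insurance (employee share): $3,197.59 × 0.001 = $3.20
Roth 401(k) contribution: $3,197.59 × 0.015 = $47.96
Total deductions = $32.34 + $110.78 + $332.35 + $253.22 + $3.20 + $47.96 = $779.85
Net pay = $3,197.59 − $779.85 = $2,417.74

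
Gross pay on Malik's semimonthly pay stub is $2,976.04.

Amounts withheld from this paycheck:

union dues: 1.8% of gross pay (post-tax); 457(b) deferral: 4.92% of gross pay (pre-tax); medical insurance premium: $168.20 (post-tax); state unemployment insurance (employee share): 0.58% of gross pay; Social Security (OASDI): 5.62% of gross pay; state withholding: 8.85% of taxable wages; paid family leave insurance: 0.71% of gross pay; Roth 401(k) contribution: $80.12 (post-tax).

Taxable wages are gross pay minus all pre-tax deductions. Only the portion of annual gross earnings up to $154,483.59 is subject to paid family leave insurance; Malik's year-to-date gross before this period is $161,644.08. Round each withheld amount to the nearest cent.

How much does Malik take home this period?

$2,092.80

457(b) deferral: $2,976.04 × 0.0492 = $146.42
Taxable wages = $2,976.04 − $146.42 = $2,829.62
State withholding: $2,829.62 × 0.0885 = $250.42
State unemployment insurance (employee share): $2,976.04 × 0.0058 = $17.26
Paid family leave insurance: annual cap $154,483.59 already reached (YTD $161,644.08), so $0.00
Social Security (OASDI): $2,976.04 × 0.0562 = $167.25
Union dues: $2,976.04 × 0.018 = $53.57
Roth 401(k) contribution: $80.12
Medical insurance premium: $168.20
Total deductions = $146.42 + $250.42 + $17.26 + $0.00 + $167.25 + $53.57 + $80.12 + $168.20 = $883.24
Net pay = $2,976.04 − $883.24 = $2,092.80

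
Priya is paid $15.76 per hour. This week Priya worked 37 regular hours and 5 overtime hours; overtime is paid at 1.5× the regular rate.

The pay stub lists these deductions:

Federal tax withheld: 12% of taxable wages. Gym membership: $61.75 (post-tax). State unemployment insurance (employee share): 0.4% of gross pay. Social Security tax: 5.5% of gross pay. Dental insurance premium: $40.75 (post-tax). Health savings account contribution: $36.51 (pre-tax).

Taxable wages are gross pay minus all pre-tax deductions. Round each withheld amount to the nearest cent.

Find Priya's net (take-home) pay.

$441.15

Regular pay: 37 × $15.76 = $583.12
Overtime pay: 5 × $15.76 × 1.5 = $118.20
Gross pay = $583.12 + $118.20 = $701.32
Health savings account contribution: $36.51
Taxable wages = $701.32 − $36.51 = $664.81
Federal tax withheld: $664.81 × 0.12 = $79.78
Social Security tax: $701.32 × 0.055 = $38.57
State unemployment insurance (employee share): $701.32 × 0.004 = $2.81
Dental insurance premium: $40.75
Gym membership: $61.75
Total deductions = $36.51 + $79.78 + $38.57 + $2.81 + $40.75 + $61.75 = $260.17
Net pay = $701.32 − $260.17 = $441.15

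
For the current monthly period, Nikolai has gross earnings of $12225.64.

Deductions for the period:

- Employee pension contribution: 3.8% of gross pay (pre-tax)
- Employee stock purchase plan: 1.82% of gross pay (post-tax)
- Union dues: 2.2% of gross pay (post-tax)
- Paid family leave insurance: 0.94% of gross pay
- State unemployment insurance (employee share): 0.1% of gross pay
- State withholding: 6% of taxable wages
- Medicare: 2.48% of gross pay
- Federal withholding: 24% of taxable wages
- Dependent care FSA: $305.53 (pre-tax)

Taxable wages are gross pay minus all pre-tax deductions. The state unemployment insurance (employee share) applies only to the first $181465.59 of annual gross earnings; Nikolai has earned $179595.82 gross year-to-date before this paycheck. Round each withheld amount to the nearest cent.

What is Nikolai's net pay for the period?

$7107.42

Employee pension contribution: $12225.64 × 0.038 = $464.57
Dependent care FSA: $305.53
Pre-tax total = $464.57 + $305.53 = $770.10
Taxable wages = $12225.64 − $770.10 = $11455.54
State withholding: $11455.54 × 0.06 = $687.33
Federal withholding: $11455.54 × 0.24 = $2749.33
State unemployment insurance (employee share): only $181465.59 − $179595.82 = $1869.77 of this check is subject → $1869.77 × 0.001 = $1.87
Medicare: $12225.64 × 0.0248 = $303.20
Paid family leave insurance: $12225.64 × 0.0094 = $114.92
Employee stock purchase plan: $12225.64 × 0.0182 = $222.51
Union dues: $12225.64 × 0.022 = $268.96
Total deductions = $464.57 + $305.53 + $687.33 + $2749.33 + $1.87 + $303.20 + $114.92 + $222.51 + $268.96 = $5118.22
Net pay = $12225.64 − $5118.22 = $7107.42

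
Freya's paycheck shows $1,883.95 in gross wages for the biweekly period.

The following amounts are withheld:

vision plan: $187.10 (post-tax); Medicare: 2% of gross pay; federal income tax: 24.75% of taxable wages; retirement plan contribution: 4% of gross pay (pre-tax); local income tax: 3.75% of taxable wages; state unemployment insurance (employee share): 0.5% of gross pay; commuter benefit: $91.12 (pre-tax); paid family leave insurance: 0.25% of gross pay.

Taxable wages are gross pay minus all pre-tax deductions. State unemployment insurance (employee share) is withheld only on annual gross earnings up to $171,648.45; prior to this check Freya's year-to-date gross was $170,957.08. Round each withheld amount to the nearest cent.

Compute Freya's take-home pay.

$995.04

Retirement plan contribution: $1,883.95 × 0.04 = $75.36
Commuter benefit: $91.12
Pre-tax total = $75.36 + $91.12 = $166.48
Taxable wages = $1,883.95 − $166.48 = $1,717.47
Local income tax: $1,717.47 × 0.0375 = $64.41
Federal income tax: $1,717.47 × 0.2475 = $425.07
State unemployment insurance (employee share): only $171,648.45 − $170,957.08 = $691.37 of this check is subject → $691.37 × 0.005 = $3.46
Medicare: $1,883.95 × 0.02 = $37.68
Paid family leave insurance: $1,883.95 × 0.0025 = $4.71
Vision plan: $187.10
Total deductions = $75.36 + $91.12 + $64.41 + $425.07 + $3.46 + $37.68 + $4.71 + $187.10 = $888.91
Net pay = $1,883.95 − $888.91 = $995.04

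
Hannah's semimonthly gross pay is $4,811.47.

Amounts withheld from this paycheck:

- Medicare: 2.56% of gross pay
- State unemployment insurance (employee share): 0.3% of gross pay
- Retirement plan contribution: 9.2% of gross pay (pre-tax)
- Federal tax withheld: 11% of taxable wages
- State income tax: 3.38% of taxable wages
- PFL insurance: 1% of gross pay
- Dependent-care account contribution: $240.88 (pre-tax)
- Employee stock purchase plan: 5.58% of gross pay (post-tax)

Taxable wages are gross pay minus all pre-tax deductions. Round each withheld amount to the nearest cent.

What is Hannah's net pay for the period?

$3,080.15

Dependent-care account contribution: $240.88
Retirement plan contribution: $4,811.47 × 0.092 = $442.66
Pre-tax total = $240.88 + $442.66 = $683.54
Taxable wages = $4,811.47 − $683.54 = $4,127.93
Federal tax withheld: $4,127.93 × 0.11 = $454.07
State income tax: $4,127.93 × 0.0338 = $139.52
Medicare: $4,811.47 × 0.0256 = $123.17
PFL insurance: $4,811.47 × 0.01 = $48.11
State unemployment insurance (employee share): $4,811.47 × 0.003 = $14.43
Employee stock purchase plan: $4,811.47 × 0.0558 = $268.48
Total deductions = $240.88 + $442.66 + $454.07 + $139.52 + $123.17 + $48.11 + $14.43 + $268.48 = $1,731.32
Net pay = $4,811.47 − $1,731.32 = $3,080.15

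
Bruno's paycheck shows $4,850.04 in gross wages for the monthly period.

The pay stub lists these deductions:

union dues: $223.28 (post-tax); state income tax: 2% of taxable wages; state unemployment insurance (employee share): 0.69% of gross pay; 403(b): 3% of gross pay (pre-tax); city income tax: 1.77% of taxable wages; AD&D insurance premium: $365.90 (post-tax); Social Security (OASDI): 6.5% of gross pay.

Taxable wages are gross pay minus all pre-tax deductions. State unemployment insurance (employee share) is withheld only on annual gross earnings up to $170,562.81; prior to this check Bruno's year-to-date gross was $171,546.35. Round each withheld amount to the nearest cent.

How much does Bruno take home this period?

403(b): $4,850.04 × 0.03 = $145.50
Taxable wages = $4,850.04 − $145.50 = $4,704.54
City income tax: $4,704.54 × 0.0177 = $83.27
State income tax: $4,704.54 × 0.02 = $94.09
State unemployment insurance (employee share): annual cap $170,562.81 already reached (YTD $171,546.35), so $0.00
Social Security (OASDI): $4,850.04 × 0.065 = $315.25
AD&D insurance premium: $365.90
Union dues: $223.28
Total deductions = $145.50 + $83.27 + $94.09 + $0.00 + $315.25 + $365.90 + $223.28 = $1,227.29
Net pay = $4,850.04 − $1,227.29 = $3,622.75

$3,622.75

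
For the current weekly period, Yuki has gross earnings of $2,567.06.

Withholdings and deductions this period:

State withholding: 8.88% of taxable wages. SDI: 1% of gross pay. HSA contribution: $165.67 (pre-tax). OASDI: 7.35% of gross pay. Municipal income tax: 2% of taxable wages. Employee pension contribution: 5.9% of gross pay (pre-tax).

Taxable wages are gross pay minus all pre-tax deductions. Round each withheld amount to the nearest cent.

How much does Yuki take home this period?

HSA contribution: $165.67
Employee pension contribution: $2,567.06 × 0.059 = $151.46
Pre-tax total = $165.67 + $151.46 = $317.13
Taxable wages = $2,567.06 − $317.13 = $2,249.93
Municipal income tax: $2,249.93 × 0.02 = $45.00
State withholding: $2,249.93 × 0.0888 = $199.79
SDI: $2,567.06 × 0.01 = $25.67
OASDI: $2,567.06 × 0.0735 = $188.68
Total deductions = $165.67 + $151.46 + $45.00 + $199.79 + $25.67 + $188.68 = $776.27
Net pay = $2,567.06 − $776.27 = $1,790.79

$1,790.79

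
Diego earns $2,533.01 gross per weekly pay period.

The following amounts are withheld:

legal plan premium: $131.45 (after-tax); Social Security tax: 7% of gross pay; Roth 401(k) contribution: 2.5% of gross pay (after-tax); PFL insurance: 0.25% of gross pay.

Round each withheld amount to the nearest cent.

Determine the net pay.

$2,154.59

Social Security tax: $2,533.01 × 0.07 = $177.31
PFL insurance: $2,533.01 × 0.0025 = $6.33
Legal plan premium: $131.45
Roth 401(k) contribution: $2,533.01 × 0.025 = $63.33
Total deductions = $177.31 + $6.33 + $131.45 + $63.33 = $378.42
Net pay = $2,533.01 − $378.42 = $2,154.59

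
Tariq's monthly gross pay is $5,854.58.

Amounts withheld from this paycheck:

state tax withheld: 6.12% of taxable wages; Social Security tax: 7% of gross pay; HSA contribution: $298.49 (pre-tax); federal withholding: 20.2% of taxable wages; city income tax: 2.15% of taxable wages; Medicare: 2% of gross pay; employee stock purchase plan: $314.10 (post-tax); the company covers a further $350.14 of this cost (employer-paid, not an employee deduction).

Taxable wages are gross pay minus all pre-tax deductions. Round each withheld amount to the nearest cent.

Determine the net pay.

HSA contribution: $298.49
Taxable wages = $5,854.58 − $298.49 = $5,556.09
City income tax: $5,556.09 × 0.0215 = $119.46
Federal withholding: $5,556.09 × 0.202 = $1,122.33
State tax withheld: $5,556.09 × 0.0612 = $340.03
Medicare: $5,854.58 × 0.02 = $117.09
Social Security tax: $5,854.58 × 0.07 = $409.82
Employee stock purchase plan: $314.10
(Employer's $350.14 toward employee stock purchase plan is not withheld from the employee.)
Total deductions = $298.49 + $119.46 + $1,122.33 + $340.03 + $117.09 + $409.82 + $314.10 = $2,721.32
Net pay = $5,854.58 − $2,721.32 = $3,133.26

$3,133.26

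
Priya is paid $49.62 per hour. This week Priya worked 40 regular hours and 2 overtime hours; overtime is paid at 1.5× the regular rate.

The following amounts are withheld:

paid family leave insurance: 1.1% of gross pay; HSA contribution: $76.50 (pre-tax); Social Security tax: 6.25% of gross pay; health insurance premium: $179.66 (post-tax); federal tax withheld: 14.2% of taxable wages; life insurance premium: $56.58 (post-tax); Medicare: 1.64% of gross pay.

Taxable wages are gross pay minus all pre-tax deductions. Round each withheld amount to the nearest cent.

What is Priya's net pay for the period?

$1336.99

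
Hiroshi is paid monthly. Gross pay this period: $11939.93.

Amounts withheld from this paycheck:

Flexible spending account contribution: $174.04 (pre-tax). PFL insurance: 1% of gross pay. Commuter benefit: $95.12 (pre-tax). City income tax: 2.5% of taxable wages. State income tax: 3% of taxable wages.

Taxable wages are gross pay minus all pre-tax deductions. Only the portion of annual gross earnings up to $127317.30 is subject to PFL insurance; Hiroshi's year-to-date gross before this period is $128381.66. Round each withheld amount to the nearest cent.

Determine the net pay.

$11028.88

Flexible spending account contribution: $174.04
Commuter benefit: $95.12
Pre-tax total = $174.04 + $95.12 = $269.16
Taxable wages = $11939.93 − $269.16 = $11670.77
City income tax: $11670.77 × 0.025 = $291.77
State income tax: $11670.77 × 0.03 = $350.12
PFL insurance: annual cap $127317.30 already reached (YTD $128381.66), so $0.00
Total deductions = $174.04 + $95.12 + $291.77 + $350.12 + $0.00 = $911.05
Net pay = $11939.93 − $911.05 = $11028.88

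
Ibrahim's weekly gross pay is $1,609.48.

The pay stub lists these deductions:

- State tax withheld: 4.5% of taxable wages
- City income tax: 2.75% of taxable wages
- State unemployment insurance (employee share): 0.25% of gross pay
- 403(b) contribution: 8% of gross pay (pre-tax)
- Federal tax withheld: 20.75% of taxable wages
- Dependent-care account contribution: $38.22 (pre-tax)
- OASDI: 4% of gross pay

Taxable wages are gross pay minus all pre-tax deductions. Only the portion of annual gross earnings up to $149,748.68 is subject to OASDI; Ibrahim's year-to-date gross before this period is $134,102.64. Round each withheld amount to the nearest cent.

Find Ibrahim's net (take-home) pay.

403(b) contribution: $1,609.48 × 0.08 = $128.76
Dependent-care account contribution: $38.22
Pre-tax total = $128.76 + $38.22 = $166.98
Taxable wages = $1,609.48 − $166.98 = $1,442.50
State tax withheld: $1,442.50 × 0.045 = $64.91
Federal tax withheld: $1,442.50 × 0.2075 = $299.32
City income tax: $1,442.50 × 0.0275 = $39.67
OASDI: cap not yet reached, full $1,609.48 is subject → $1,609.48 × 0.04 = $64.38
State unemployment insurance (employee share): $1,609.48 × 0.0025 = $4.02
Total deductions = $128.76 + $38.22 + $64.91 + $299.32 + $39.67 + $64.38 + $4.02 = $639.28
Net pay = $1,609.48 − $639.28 = $970.20

$970.20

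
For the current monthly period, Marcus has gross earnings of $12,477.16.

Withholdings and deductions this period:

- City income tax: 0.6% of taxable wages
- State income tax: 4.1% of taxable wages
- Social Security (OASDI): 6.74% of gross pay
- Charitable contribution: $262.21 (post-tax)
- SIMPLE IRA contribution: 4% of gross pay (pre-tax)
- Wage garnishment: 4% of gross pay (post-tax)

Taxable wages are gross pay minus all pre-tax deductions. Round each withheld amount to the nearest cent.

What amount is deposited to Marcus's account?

SIMPLE IRA contribution: $12,477.16 × 0.04 = $499.09
Taxable wages = $12,477.16 − $499.09 = $11,978.07
State income tax: $11,978.07 × 0.041 = $491.10
City income tax: $11,978.07 × 0.006 = $71.87
Social Security (OASDI): $12,477.16 × 0.0674 = $840.96
Charitable contribution: $262.21
Wage garnishment: $12,477.16 × 0.04 = $499.09
Total deductions = $499.09 + $491.10 + $71.87 + $840.96 + $262.21 + $499.09 = $2,664.32
Net pay = $12,477.16 − $2,664.32 = $9,812.84

$9,812.84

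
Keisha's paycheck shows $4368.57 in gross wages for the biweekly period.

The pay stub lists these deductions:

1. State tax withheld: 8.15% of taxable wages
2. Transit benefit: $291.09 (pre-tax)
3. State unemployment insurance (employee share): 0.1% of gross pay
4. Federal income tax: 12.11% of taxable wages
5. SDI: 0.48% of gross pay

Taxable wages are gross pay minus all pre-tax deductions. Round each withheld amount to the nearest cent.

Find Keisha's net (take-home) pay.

Transit benefit: $291.09
Taxable wages = $4368.57 − $291.09 = $4077.48
Federal income tax: $4077.48 × 0.1211 = $493.78
State tax withheld: $4077.48 × 0.0815 = $332.31
SDI: $4368.57 × 0.0048 = $20.97
State unemployment insurance (employee share): $4368.57 × 0.001 = $4.37
Total deductions = $291.09 + $493.78 + $332.31 + $20.97 + $4.37 = $1142.52
Net pay = $4368.57 − $1142.52 = $3226.05

$3226.05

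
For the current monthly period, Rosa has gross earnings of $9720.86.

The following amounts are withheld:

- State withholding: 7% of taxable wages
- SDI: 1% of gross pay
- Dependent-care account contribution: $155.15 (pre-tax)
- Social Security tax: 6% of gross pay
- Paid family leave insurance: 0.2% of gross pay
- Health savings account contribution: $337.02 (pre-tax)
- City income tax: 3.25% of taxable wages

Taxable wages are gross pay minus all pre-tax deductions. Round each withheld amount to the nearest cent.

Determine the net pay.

Dependent-care account contribution: $155.15
Health savings account contribution: $337.02
Pre-tax total = $155.15 + $337.02 = $492.17
Taxable wages = $9720.86 − $492.17 = $9228.69
State withholding: $9228.69 × 0.07 = $646.01
City income tax: $9228.69 × 0.0325 = $299.93
SDI: $9720.86 × 0.01 = $97.21
Paid family leave insurance: $9720.86 × 0.002 = $19.44
Social Security tax: $9720.86 × 0.06 = $583.25
Total deductions = $155.15 + $337.02 + $646.01 + $299.93 + $97.21 + $19.44 + $583.25 = $2138.01
Net pay = $9720.86 − $2138.01 = $7582.85

$7582.85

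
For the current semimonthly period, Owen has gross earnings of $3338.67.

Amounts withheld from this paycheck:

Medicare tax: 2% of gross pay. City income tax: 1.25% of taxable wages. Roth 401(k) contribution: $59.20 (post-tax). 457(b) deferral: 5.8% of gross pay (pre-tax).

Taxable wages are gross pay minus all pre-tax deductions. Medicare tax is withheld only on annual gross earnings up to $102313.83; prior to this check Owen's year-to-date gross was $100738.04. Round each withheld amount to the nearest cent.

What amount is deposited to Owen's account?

457(b) deferral: $3338.67 × 0.058 = $193.64
Taxable wages = $3338.67 − $193.64 = $3145.03
City income tax: $3145.03 × 0.0125 = $39.31
Medicare tax: only $102313.83 − $100738.04 = $1575.79 of this check is subject → $1575.79 × 0.02 = $31.52
Roth 401(k) contribution: $59.20
Total deductions = $193.64 + $39.31 + $31.52 + $59.20 = $323.67
Net pay = $3338.67 − $323.67 = $3015.00

$3015.00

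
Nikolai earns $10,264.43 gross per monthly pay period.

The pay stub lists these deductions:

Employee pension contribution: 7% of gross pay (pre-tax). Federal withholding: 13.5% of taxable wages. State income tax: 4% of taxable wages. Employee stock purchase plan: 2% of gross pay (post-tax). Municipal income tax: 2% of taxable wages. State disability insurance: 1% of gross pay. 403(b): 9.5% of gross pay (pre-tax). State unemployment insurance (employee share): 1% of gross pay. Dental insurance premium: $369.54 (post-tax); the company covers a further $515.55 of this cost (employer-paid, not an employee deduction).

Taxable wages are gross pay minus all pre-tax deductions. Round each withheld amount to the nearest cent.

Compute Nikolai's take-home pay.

Employee pension contribution: $10,264.43 × 0.07 = $718.51
403(b): $10,264.43 × 0.095 = $975.12
Pre-tax total = $718.51 + $975.12 = $1,693.63
Taxable wages = $10,264.43 − $1,693.63 = $8,570.80
State income tax: $8,570.80 × 0.04 = $342.83
Municipal income tax: $8,570.80 × 0.02 = $171.42
Federal withholding: $8,570.80 × 0.135 = $1,157.06
State unemployment insurance (employee share): $10,264.43 × 0.01 = $102.64
State disability insurance: $10,264.43 × 0.01 = $102.64
Employee stock purchase plan: $10,264.43 × 0.02 = $205.29
Dental insurance premium: $369.54
(Employer's $515.55 toward dental insurance premium is not withheld from the employee.)
Total deductions = $718.51 + $975.12 + $342.83 + $171.42 + $1,157.06 + $102.64 + $102.64 + $205.29 + $369.54 = $4,145.05
Net pay = $10,264.43 − $4,145.05 = $6,119.38

$6,119.38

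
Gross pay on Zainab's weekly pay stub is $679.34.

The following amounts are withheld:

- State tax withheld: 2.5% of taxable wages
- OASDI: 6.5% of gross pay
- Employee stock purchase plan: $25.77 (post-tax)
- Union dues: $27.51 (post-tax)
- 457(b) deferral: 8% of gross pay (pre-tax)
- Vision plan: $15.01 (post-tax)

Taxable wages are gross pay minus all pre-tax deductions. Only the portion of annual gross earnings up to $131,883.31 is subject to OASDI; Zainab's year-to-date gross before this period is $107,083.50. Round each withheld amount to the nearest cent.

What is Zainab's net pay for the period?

$496.92

457(b) deferral: $679.34 × 0.08 = $54.35
Taxable wages = $679.34 − $54.35 = $624.99
State tax withheld: $624.99 × 0.025 = $15.62
OASDI: cap not yet reached, full $679.34 is subject → $679.34 × 0.065 = $44.16
Vision plan: $15.01
Employee stock purchase plan: $25.77
Union dues: $27.51
Total deductions = $54.35 + $15.62 + $44.16 + $15.01 + $25.77 + $27.51 = $182.42
Net pay = $679.34 − $182.42 = $496.92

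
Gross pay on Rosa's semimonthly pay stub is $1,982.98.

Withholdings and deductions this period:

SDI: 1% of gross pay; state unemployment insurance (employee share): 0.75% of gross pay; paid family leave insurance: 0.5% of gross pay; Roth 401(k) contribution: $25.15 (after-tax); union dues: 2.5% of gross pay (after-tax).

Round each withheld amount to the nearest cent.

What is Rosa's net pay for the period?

Paid family leave insurance: $1,982.98 × 0.005 = $9.91
SDI: $1,982.98 × 0.01 = $19.83
State unemployment insurance (employee share): $1,982.98 × 0.0075 = $14.87
Roth 401(k) contribution: $25.15
Union dues: $1,982.98 × 0.025 = $49.57
Total deductions = $9.91 + $19.83 + $14.87 + $25.15 + $49.57 = $119.33
Net pay = $1,982.98 − $119.33 = $1,863.65

$1,863.65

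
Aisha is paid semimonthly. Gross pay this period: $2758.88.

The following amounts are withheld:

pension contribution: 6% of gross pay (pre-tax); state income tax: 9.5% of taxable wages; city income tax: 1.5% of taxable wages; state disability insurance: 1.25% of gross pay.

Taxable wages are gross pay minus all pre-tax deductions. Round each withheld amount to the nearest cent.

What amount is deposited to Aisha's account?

Pension contribution: $2758.88 × 0.06 = $165.53
Taxable wages = $2758.88 − $165.53 = $2593.35
City income tax: $2593.35 × 0.015 = $38.90
State income tax: $2593.35 × 0.095 = $246.37
State disability insurance: $2758.88 × 0.0125 = $34.49
Total deductions = $165.53 + $38.90 + $246.37 + $34.49 = $485.29
Net pay = $2758.88 − $485.29 = $2273.59

$2273.59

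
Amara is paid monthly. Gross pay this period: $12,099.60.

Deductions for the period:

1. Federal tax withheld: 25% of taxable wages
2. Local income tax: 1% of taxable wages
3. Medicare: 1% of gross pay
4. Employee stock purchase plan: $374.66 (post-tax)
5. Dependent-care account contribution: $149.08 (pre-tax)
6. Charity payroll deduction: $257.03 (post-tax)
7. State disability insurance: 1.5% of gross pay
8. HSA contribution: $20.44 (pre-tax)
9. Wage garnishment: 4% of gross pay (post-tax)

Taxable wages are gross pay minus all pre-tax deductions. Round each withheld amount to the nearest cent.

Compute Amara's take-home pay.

HSA contribution: $20.44
Dependent-care account contribution: $149.08
Pre-tax total = $20.44 + $149.08 = $169.52
Taxable wages = $12,099.60 − $169.52 = $11,930.08
Federal tax withheld: $11,930.08 × 0.25 = $2,982.52
Local income tax: $11,930.08 × 0.01 = $119.30
State disability insurance: $12,099.60 × 0.015 = $181.49
Medicare: $12,099.60 × 0.01 = $121.00
Wage garnishment: $12,099.60 × 0.04 = $483.98
Charity payroll deduction: $257.03
Employee stock purchase plan: $374.66
Total deductions = $20.44 + $149.08 + $2,982.52 + $119.30 + $181.49 + $121.00 + $483.98 + $257.03 + $374.66 = $4,689.50
Net pay = $12,099.60 − $4,689.50 = $7,410.10

$7,410.10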